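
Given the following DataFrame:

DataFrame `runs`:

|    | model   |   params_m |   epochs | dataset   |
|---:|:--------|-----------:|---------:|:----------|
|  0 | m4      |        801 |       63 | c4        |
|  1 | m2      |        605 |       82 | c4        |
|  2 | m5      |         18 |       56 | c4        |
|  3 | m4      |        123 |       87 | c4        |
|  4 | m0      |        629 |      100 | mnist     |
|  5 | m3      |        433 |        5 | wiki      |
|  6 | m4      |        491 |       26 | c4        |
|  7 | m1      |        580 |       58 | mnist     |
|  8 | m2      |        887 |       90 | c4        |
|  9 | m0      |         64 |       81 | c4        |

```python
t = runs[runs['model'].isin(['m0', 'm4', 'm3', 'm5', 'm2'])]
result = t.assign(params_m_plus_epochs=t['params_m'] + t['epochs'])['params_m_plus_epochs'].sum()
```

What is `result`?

filter rows where model in ['m0', 'm4', 'm3', 'm5', 'm2']:
  model  params_m  epochs dataset
0    m4       801      63      c4
1    m2       605      82      c4
2    m5        18      56      c4
3    m4       123      87      c4
4    m0       629     100   mnist
5    m3       433       5    wiki
6    m4       491      26      c4
8    m2       887      90      c4
9    m0        64      81      c4
add column params_m_plus_epochs = t['params_m'] + t['epochs']:
  model  params_m  epochs dataset  params_m_plus_epochs
0    m4       801      63      c4                   864
1    m2       605      82      c4                   687
2    m5        18      56      c4                    74
3    m4       123      87      c4                   210
4    m0       629     100   mnist                   729
5    m3       433       5    wiki                   438
6    m4       491      26      c4                   517
8    m2       887      90      c4                   977
9    m0        64      81      c4                   145
sum of column 'params_m_plus_epochs' → 4641

4641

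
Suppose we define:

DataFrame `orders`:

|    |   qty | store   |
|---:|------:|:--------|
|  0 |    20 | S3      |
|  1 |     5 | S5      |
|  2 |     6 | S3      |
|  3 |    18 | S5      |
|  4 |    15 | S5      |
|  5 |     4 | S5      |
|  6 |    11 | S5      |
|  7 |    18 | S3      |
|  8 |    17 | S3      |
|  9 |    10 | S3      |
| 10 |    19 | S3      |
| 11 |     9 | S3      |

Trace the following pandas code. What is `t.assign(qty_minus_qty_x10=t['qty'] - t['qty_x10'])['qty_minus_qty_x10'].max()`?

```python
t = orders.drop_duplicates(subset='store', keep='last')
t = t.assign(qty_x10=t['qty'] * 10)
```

-81

drop duplicate store (keep=last):
    qty store
6    11    S5
11    9    S3
add column qty_x10 = t['qty'] * 10:
    qty store  qty_x10
6    11    S5      110
11    9    S3       90
add column qty_minus_qty_x10 = t['qty'] - t['qty_x10']:
    qty store  qty_x10  qty_minus_qty_x10
6    11    S5      110                -99
11    9    S3       90                -81
Then the max of column 'qty_minus_qty_x10': -81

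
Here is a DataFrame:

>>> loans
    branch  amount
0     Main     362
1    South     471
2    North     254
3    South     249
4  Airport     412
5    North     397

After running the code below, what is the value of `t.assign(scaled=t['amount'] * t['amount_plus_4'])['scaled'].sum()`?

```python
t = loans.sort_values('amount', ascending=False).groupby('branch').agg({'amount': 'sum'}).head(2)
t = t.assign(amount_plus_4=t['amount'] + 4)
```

303884

sort by amount descending:
    branch  amount
1    South     471
4  Airport     412
5    North     397
0     Main     362
2    North     254
3    South     249
group by branch, sum of amount:
         amount
branch         
Airport     412
Main        362
North       651
South       720
take first 2 rows:
         amount
branch         
Airport     412
Main        362
add column amount_plus_4 = t['amount'] + 4:
         amount  amount_plus_4
branch                        
Airport     412            416
Main        362            366
add column scaled = t['amount'] * t['amount_plus_4']:
         amount  amount_plus_4  scaled
branch                                
Airport     412            416  171392
Main        362            366  132492
Finally, sum of column 'scaled' = 303884.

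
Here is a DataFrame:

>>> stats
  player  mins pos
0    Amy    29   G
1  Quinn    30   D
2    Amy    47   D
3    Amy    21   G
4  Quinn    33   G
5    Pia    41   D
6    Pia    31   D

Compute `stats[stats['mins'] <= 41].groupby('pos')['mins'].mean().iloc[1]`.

27.6666666667

filter rows where mins <= 41:
  player  mins pos
0    Amy    29   G
1  Quinn    30   D
3    Amy    21   G
4  Quinn    33   G
5    Pia    41   D
6    Pia    31   D
group by pos, mean of mins:
pos
D    34.000000
G    27.666667
Name: mins, dtype: float64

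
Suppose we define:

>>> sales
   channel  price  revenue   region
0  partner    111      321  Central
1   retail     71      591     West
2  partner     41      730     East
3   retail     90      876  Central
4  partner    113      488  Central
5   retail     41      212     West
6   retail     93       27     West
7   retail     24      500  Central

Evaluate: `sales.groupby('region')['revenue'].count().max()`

group by region, count of revenue:
region
Central    4
East       1
West       3
Name: revenue, dtype: int64
Then the max of the resulting series: 4

4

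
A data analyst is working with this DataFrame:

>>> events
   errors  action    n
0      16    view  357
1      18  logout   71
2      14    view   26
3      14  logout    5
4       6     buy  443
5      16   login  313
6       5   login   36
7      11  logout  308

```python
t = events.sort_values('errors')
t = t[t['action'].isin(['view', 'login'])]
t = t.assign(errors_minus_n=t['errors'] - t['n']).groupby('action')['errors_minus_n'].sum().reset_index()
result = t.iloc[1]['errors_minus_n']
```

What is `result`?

sort by errors:
   errors  action    n
6       5   login   36
4       6     buy  443
7      11  logout  308
2      14    view   26
3      14  logout    5
0      16    view  357
5      16   login  313
1      18  logout   71
filter rows where action in ['view', 'login']:
   errors action    n
6       5  login   36
2      14   view   26
0      16   view  357
5      16  login  313
add column errors_minus_n = t['errors'] - t['n']:
   errors action    n  errors_minus_n
6       5  login   36             -31
2      14   view   26             -12
0      16   view  357            -341
5      16  login  313            -297
group by action, sum of errors_minus_n:
action
login   -328
view    -353
Name: errors_minus_n, dtype: int64
reset_index():
  action  errors_minus_n
0  login            -328
1   view            -353
Then the value at position 1, column 'errors_minus_n': -353

-353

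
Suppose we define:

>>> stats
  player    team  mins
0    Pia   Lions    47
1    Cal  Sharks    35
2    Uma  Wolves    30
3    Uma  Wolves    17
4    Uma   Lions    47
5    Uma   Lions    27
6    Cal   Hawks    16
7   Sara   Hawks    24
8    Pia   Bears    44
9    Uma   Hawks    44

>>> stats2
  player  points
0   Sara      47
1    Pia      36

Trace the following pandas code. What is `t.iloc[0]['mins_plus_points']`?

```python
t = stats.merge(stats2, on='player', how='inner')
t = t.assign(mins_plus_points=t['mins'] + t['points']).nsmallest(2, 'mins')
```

71

merge on 'player' (how='inner') → 3 rows:
  player   team  mins  points
0    Pia  Lions    47      36
1   Sara  Hawks    24      47
2    Pia  Bears    44      36
add column mins_plus_points = t['mins'] + t['points']:
  player   team  mins  points  mins_plus_points
0    Pia  Lions    47      36                83
1   Sara  Hawks    24      47                71
2    Pia  Bears    44      36                80
take 2 rows with smallest mins:
  player   team  mins  points  mins_plus_points
1   Sara  Hawks    24      47                71
2    Pia  Bears    44      36                80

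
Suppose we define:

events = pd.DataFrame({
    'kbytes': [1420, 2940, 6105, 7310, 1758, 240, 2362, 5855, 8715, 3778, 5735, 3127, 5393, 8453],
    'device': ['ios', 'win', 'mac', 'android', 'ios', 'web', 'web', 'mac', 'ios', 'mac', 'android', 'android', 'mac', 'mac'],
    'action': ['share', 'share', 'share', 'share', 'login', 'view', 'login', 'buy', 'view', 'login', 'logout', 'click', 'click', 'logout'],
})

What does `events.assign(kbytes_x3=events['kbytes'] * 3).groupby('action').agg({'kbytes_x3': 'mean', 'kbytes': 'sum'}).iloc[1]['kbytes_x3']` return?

add column kbytes_x3 = events['kbytes'] * 3:
    kbytes   device  action  kbytes_x3
0     1420      ios   share       4260
1     2940      win   share       8820
2     6105      mac   share      18315
3     7310  android   share      21930
4     1758      ios   login       5274
5      240      web    view        720
6     2362      web   login       7086
7     5855      mac     buy      17565
8     8715      ios    view      26145
9     3778      mac   login      11334
10    5735  android  logout      17205
11    3127  android   click       9381
12    5393      mac   click      16179
13    8453      mac  logout      25359
group by action: mean(kbytes_x3), sum(kbytes):
        kbytes_x3  kbytes
action                   
buy      17565.00    5855
click    12780.00    8520
login     7898.00    7898
logout   21282.00   14188
share    13331.25   17775
view     13432.50    8955
Hence 12780.0.

12780.0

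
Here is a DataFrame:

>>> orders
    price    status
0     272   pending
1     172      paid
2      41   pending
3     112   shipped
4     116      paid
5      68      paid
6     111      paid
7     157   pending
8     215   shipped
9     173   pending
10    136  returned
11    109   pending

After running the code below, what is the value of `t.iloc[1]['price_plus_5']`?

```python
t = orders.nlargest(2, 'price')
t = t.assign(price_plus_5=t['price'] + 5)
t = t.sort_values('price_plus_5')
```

take 2 rows with largest price:
   price   status
0    272  pending
8    215  shipped
add column price_plus_5 = t['price'] + 5:
   price   status  price_plus_5
0    272  pending           277
8    215  shipped           220
sort by price_plus_5:
   price   status  price_plus_5
8    215  shipped           220
0    272  pending           277
So iloc[1]['price_plus_5'] = 277.

277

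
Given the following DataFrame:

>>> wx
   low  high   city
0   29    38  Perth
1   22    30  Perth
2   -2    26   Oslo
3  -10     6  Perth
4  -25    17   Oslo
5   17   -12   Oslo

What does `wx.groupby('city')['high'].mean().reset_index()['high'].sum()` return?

35.0

group by city, mean of high:
city
Oslo     10.333333
Perth    24.666667
Name: high, dtype: float64
reset_index():
    city       high
0   Oslo  10.333333
1  Perth  24.666667
Finally, sum of column 'high' = 35.0.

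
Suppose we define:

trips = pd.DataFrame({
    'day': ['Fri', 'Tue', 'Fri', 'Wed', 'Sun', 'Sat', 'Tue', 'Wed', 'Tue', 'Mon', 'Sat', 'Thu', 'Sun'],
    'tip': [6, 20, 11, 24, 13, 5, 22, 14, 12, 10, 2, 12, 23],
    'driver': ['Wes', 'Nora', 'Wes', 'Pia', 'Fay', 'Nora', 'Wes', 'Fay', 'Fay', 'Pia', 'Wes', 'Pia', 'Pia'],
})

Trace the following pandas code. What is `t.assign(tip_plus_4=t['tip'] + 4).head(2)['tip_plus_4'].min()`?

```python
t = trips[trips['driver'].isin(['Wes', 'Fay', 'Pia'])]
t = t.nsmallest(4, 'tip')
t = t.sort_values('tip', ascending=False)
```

14

filter rows where driver in ['Wes', 'Fay', 'Pia']:
    day  tip driver
0   Fri    6    Wes
2   Fri   11    Wes
3   Wed   24    Pia
4   Sun   13    Fay
6   Tue   22    Wes
7   Wed   14    Fay
8   Tue   12    Fay
9   Mon   10    Pia
10  Sat    2    Wes
11  Thu   12    Pia
12  Sun   23    Pia
take 4 rows with smallest tip:
    day  tip driver
10  Sat    2    Wes
0   Fri    6    Wes
9   Mon   10    Pia
2   Fri   11    Wes
sort by tip descending:
    day  tip driver
2   Fri   11    Wes
9   Mon   10    Pia
0   Fri    6    Wes
10  Sat    2    Wes
add column tip_plus_4 = t['tip'] + 4:
    day  tip driver  tip_plus_4
2   Fri   11    Wes          15
9   Mon   10    Pia          14
0   Fri    6    Wes          10
10  Sat    2    Wes           6
take first 2 rows:
   day  tip driver  tip_plus_4
2  Fri   11    Wes          15
9  Mon   10    Pia          14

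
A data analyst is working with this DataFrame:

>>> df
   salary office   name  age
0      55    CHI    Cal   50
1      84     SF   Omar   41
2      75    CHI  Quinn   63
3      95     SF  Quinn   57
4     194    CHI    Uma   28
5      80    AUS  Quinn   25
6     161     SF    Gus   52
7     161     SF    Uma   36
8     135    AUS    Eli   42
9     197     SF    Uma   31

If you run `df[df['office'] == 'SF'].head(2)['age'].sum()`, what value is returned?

98

filter rows where office == 'SF':
   salary office   name  age
1      84     SF   Omar   41
3      95     SF  Quinn   57
6     161     SF    Gus   52
7     161     SF    Uma   36
9     197     SF    Uma   31
take first 2 rows:
   salary office   name  age
1      84     SF   Omar   41
3      95     SF  Quinn   57
Reading off the sum of column 'age', we get 98.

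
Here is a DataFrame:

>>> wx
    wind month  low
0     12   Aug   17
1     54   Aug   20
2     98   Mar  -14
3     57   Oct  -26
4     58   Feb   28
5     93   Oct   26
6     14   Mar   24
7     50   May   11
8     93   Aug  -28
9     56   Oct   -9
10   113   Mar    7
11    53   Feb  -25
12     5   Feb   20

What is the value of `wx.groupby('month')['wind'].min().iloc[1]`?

5

group by month, min of wind:
month
Aug    12
Feb     5
Mar    14
May    50
Oct    56
Name: wind, dtype: int64
Hence 5.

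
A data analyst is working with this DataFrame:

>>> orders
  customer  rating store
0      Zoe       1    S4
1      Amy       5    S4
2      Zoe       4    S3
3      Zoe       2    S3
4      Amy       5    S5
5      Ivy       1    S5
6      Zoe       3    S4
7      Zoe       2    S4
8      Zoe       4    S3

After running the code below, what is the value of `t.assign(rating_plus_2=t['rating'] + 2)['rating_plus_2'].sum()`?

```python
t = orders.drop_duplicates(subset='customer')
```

13

drop duplicate customer (keep=first):
  customer  rating store
0      Zoe       1    S4
1      Amy       5    S4
5      Ivy       1    S5
add column rating_plus_2 = t['rating'] + 2:
  customer  rating store  rating_plus_2
0      Zoe       1    S4              3
1      Amy       5    S4              7
5      Ivy       1    S5              3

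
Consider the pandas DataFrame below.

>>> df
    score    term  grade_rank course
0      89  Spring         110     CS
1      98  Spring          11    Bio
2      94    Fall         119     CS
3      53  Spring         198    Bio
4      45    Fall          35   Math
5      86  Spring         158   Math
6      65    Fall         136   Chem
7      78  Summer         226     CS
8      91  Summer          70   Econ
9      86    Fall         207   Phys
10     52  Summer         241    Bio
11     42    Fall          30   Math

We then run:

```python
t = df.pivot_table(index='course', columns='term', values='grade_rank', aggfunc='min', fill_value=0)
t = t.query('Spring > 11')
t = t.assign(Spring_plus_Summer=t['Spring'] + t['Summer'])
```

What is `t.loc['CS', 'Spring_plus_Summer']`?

336

pivot: rows=course, cols=term, min(grade_rank):
term    Fall  Spring  Summer
course                      
Bio        0      11     241
CS       119     110     226
Chem     136       0       0
Econ       0       0      70
Math      30     158       0
Phys     207       0       0
filter rows where Spring > 11:
term    Fall  Spring  Summer
course                      
CS       119     110     226
Math      30     158       0
add column Spring_plus_Summer = t['Spring'] + t['Summer']:
term    Fall  Spring  Summer  Spring_plus_Summer
course                                          
CS       119     110     226                 336
Math      30     158       0                 158
value at row 'CS', column 'Spring_plus_Summer' → 336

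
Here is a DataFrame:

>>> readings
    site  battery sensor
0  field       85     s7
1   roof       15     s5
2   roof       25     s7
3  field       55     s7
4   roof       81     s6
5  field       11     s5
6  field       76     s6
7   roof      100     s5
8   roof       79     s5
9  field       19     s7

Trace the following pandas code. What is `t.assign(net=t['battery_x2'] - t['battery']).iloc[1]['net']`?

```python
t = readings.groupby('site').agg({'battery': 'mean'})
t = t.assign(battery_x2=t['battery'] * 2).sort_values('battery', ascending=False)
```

49.2

group by site, mean of battery:
       battery
site          
field     49.2
roof      60.0
add column battery_x2 = t['battery'] * 2:
       battery  battery_x2
site                      
field     49.2        98.4
roof      60.0       120.0
sort by battery descending:
       battery  battery_x2
site                      
roof      60.0       120.0
field     49.2        98.4
add column net = t['battery_x2'] - t['battery']:
       battery  battery_x2   net
site                            
roof      60.0       120.0  60.0
field     49.2        98.4  49.2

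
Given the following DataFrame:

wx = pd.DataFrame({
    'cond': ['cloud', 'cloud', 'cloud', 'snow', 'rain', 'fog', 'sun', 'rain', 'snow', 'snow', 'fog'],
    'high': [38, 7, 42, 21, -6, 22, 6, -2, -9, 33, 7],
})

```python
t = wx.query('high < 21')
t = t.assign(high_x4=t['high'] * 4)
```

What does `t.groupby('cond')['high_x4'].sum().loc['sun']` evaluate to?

filter rows where high < 21:
     cond  high
1   cloud     7
4    rain    -6
6     sun     6
7    rain    -2
8    snow    -9
10    fog     7
add column high_x4 = t['high'] * 4:
     cond  high  high_x4
1   cloud     7       28
4    rain    -6      -24
6     sun     6       24
7    rain    -2       -8
8    snow    -9      -36
10    fog     7       28
group by cond, sum of high_x4:
cond
cloud    28
fog      28
rain    -32
snow    -36
sun      24
Name: high_x4, dtype: int64
Finally, value at index 'sun' = 24.

24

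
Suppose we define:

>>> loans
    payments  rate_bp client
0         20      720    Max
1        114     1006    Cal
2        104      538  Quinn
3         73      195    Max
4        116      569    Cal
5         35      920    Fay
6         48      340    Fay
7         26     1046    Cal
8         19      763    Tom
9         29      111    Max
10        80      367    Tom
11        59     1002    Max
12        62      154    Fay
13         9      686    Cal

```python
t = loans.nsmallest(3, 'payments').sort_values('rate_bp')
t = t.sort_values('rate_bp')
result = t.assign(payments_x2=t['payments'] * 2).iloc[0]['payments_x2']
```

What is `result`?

18

take 3 rows with smallest payments:
    payments  rate_bp client
13         9      686    Cal
8         19      763    Tom
0         20      720    Max
sort by rate_bp:
    payments  rate_bp client
13         9      686    Cal
0         20      720    Max
8         19      763    Tom
sort by rate_bp:
    payments  rate_bp client
13         9      686    Cal
0         20      720    Max
8         19      763    Tom
add column payments_x2 = t['payments'] * 2:
    payments  rate_bp client  payments_x2
13         9      686    Cal           18
0         20      720    Max           40
8         19      763    Tom           38
Reading off the value at position 0, column 'payments_x2', we get 18.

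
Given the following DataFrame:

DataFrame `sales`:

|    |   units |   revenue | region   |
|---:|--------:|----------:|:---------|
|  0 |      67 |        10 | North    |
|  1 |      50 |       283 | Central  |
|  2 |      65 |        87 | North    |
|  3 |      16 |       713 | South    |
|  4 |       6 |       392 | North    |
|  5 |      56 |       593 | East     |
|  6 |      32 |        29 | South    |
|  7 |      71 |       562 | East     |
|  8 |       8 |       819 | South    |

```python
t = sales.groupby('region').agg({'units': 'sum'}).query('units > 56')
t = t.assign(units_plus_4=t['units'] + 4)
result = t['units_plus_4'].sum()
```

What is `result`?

group by region, sum of units:
         units
region        
Central     50
East       127
North      138
South       56
filter rows where units > 56:
        units
region       
East      127
North     138
add column units_plus_4 = t['units'] + 4:
        units  units_plus_4
region                     
East      127           131
North     138           142
The sum of column 'units_plus_4' is 273.

273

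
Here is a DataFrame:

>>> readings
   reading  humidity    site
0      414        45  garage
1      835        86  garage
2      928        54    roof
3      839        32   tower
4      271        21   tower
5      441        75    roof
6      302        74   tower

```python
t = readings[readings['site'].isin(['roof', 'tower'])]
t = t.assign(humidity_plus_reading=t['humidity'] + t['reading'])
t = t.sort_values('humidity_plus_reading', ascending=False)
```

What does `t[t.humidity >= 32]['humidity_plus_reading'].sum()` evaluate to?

2745

filter rows where site in ['roof', 'tower']:
   reading  humidity   site
2      928        54   roof
3      839        32  tower
4      271        21  tower
5      441        75   roof
6      302        74  tower
add column humidity_plus_reading = t['humidity'] + t['reading']:
   reading  humidity   site  humidity_plus_reading
2      928        54   roof                    982
3      839        32  tower                    871
4      271        21  tower                    292
5      441        75   roof                    516
6      302        74  tower                    376
sort by humidity_plus_reading descending:
   reading  humidity   site  humidity_plus_reading
2      928        54   roof                    982
3      839        32  tower                    871
5      441        75   roof                    516
6      302        74  tower                    376
4      271        21  tower                    292
filter rows where humidity >= 32:
   reading  humidity   site  humidity_plus_reading
2      928        54   roof                    982
3      839        32  tower                    871
5      441        75   roof                    516
6      302        74  tower                    376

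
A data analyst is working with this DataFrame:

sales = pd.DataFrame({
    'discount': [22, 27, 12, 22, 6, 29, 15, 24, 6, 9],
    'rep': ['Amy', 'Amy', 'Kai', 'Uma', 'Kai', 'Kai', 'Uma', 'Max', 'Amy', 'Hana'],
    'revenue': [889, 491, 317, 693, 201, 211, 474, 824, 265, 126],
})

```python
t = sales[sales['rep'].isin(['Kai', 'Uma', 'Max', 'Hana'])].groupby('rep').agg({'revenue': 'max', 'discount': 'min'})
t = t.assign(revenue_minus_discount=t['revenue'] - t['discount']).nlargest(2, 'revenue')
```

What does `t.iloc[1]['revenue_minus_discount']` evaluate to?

678

filter rows where rep in ['Kai', 'Uma', 'Max', 'Hana']:
   discount   rep  revenue
2        12   Kai      317
3        22   Uma      693
4         6   Kai      201
5        29   Kai      211
6        15   Uma      474
7        24   Max      824
9         9  Hana      126
group by rep: max(revenue), min(discount):
      revenue  discount
rep                    
Hana      126         9
Kai       317         6
Max       824        24
Uma       693        15
add column revenue_minus_discount = t['revenue'] - t['discount']:
      revenue  discount  revenue_minus_discount
rep                                            
Hana      126         9                     117
Kai       317         6                     311
Max       824        24                     800
Uma       693        15                     678
take 2 rows with largest revenue:
     revenue  discount  revenue_minus_discount
rep                                           
Max      824        24                     800
Uma      693        15                     678
Finally, value at position 1, column 'revenue_minus_discount' = 678.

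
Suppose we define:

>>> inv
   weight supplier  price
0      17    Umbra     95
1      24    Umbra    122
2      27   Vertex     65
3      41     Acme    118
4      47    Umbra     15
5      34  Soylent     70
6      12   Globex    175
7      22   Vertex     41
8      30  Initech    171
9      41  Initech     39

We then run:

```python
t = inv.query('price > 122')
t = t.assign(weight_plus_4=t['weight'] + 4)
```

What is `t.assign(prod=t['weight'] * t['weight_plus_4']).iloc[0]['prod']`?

192

filter rows where price > 122:
   weight supplier  price
6      12   Globex    175
8      30  Initech    171
add column weight_plus_4 = t['weight'] + 4:
   weight supplier  price  weight_plus_4
6      12   Globex    175             16
8      30  Initech    171             34
add column prod = t['weight'] * t['weight_plus_4']:
   weight supplier  price  weight_plus_4  prod
6      12   Globex    175             16   192
8      30  Initech    171             34  1020
value at position 0, column 'prod' → 192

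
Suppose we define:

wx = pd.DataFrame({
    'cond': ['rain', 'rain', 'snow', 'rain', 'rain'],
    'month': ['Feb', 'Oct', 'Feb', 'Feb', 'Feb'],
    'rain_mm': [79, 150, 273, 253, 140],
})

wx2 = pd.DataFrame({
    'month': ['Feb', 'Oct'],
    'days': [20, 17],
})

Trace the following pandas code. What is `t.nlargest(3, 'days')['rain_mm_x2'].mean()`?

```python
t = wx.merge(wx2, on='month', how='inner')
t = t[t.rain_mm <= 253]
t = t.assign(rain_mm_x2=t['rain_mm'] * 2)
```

314.666666667

merge on 'month' (how='inner') → 5 rows:
   cond month  rain_mm  days
0  rain   Feb       79    20
1  rain   Oct      150    17
2  snow   Feb      273    20
3  rain   Feb      253    20
4  rain   Feb      140    20
filter rows where rain_mm <= 253:
   cond month  rain_mm  days
0  rain   Feb       79    20
1  rain   Oct      150    17
3  rain   Feb      253    20
4  rain   Feb      140    20
add column rain_mm_x2 = t['rain_mm'] * 2:
   cond month  rain_mm  days  rain_mm_x2
0  rain   Feb       79    20         158
1  rain   Oct      150    17         300
3  rain   Feb      253    20         506
4  rain   Feb      140    20         280
take 3 rows with largest days:
   cond month  rain_mm  days  rain_mm_x2
0  rain   Feb       79    20         158
3  rain   Feb      253    20         506
4  rain   Feb      140    20         280
So mean() = 314.666666667.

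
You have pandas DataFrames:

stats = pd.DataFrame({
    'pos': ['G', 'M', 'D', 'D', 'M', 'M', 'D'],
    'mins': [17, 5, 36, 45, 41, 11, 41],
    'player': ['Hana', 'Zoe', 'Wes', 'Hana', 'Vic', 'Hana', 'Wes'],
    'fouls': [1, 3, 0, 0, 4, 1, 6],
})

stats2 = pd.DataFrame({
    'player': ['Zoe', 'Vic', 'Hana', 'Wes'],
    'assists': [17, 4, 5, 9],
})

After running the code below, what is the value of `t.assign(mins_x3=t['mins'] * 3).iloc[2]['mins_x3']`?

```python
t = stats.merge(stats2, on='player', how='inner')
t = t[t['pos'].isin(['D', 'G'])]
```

merge on 'player' (how='inner') → 7 rows:
  pos  mins player  fouls  assists
0   G    17   Hana      1        5
1   M     5    Zoe      3       17
2   D    36    Wes      0        9
3   D    45   Hana      0        5
4   M    41    Vic      4        4
5   M    11   Hana      1        5
6   D    41    Wes      6        9
filter rows where pos in ['D', 'G']:
  pos  mins player  fouls  assists
0   G    17   Hana      1        5
2   D    36    Wes      0        9
3   D    45   Hana      0        5
6   D    41    Wes      6        9
add column mins_x3 = t['mins'] * 3:
  pos  mins player  fouls  assists  mins_x3
0   G    17   Hana      1        5       51
2   D    36    Wes      0        9      108
3   D    45   Hana      0        5      135
6   D    41    Wes      6        9      123
Finally, value at position 2, column 'mins_x3' = 135.

135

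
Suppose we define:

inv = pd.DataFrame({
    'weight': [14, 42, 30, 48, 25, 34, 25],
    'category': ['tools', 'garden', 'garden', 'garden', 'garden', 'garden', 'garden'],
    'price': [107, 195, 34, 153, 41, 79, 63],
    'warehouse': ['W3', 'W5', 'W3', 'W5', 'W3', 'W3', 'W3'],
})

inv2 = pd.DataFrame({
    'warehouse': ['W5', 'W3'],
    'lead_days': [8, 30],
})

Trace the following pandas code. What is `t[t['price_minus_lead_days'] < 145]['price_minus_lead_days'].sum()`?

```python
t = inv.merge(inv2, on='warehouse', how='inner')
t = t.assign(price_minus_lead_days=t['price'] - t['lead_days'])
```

merge on 'warehouse' (how='inner') → 7 rows:
   weight category  price warehouse  lead_days
0      14    tools    107        W3         30
1      42   garden    195        W5          8
2      30   garden     34        W3         30
3      48   garden    153        W5          8
4      25   garden     41        W3         30
5      34   garden     79        W3         30
6      25   garden     63        W3         30
add column price_minus_lead_days = t['price'] - t['lead_days']:
   weight category  price warehouse  lead_days  price_minus_lead_days
0      14    tools    107        W3         30                     77
1      42   garden    195        W5          8                    187
2      30   garden     34        W3         30                      4
3      48   garden    153        W5          8                    145
4      25   garden     41        W3         30                     11
5      34   garden     79        W3         30                     49
6      25   garden     63        W3         30                     33
filter rows where price_minus_lead_days < 145:
   weight category  price warehouse  lead_days  price_minus_lead_days
0      14    tools    107        W3         30                     77
2      30   garden     34        W3         30                      4
4      25   garden     41        W3         30                     11
5      34   garden     79        W3         30                     49
6      25   garden     63        W3         30                     33
Finally, sum of column 'price_minus_lead_days' = 174.

174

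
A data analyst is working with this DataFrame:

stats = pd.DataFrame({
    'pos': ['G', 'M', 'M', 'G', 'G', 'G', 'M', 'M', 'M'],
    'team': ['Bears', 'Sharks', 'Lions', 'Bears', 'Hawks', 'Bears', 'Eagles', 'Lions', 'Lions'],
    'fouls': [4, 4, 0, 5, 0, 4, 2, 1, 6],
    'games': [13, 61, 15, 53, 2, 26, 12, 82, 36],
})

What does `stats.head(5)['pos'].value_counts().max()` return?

take first 5 rows:
  pos    team  fouls  games
0   G   Bears      4     13
1   M  Sharks      4     61
2   M   Lions      0     15
3   G   Bears      5     53
4   G   Hawks      0      2
value_counts of pos:
pos
G    3
M    2
Name: count, dtype: int64
The max of the resulting series is 3.

3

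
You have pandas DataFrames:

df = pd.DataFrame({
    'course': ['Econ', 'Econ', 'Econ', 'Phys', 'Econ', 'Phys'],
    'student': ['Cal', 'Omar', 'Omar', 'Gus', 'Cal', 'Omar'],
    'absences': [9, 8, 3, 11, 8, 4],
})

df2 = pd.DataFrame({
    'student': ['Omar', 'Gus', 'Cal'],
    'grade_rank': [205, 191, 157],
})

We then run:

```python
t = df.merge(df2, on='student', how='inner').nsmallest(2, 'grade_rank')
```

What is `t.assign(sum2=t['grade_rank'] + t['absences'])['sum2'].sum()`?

331

merge on 'student' (how='inner') → 6 rows:
  course student  absences  grade_rank
0   Econ     Cal         9         157
1   Econ    Omar         8         205
2   Econ    Omar         3         205
3   Phys     Gus        11         191
4   Econ     Cal         8         157
5   Phys    Omar         4         205
take 2 rows with smallest grade_rank:
  course student  absences  grade_rank
0   Econ     Cal         9         157
4   Econ     Cal         8         157
add column sum2 = t['grade_rank'] + t['absences']:
  course student  absences  grade_rank  sum2
0   Econ     Cal         9         157   166
4   Econ     Cal         8         157   165
So sum() = 331.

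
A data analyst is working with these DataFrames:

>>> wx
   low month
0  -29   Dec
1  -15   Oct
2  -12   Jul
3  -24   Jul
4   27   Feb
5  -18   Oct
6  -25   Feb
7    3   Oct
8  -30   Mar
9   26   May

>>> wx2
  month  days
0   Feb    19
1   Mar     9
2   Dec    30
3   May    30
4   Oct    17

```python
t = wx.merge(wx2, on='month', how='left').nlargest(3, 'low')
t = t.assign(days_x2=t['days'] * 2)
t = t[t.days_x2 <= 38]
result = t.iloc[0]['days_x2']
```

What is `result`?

merge on 'month' (how='left') → 10 rows:
   low month  days
0  -29   Dec  30.0
1  -15   Oct  17.0
2  -12   Jul   NaN
3  -24   Jul   NaN
4   27   Feb  19.0
5  -18   Oct  17.0
6  -25   Feb  19.0
7    3   Oct  17.0
8  -30   Mar   9.0
9   26   May  30.0
take 3 rows with largest low:
   low month  days
4   27   Feb  19.0
9   26   May  30.0
7    3   Oct  17.0
add column days_x2 = t['days'] * 2:
   low month  days  days_x2
4   27   Feb  19.0     38.0
9   26   May  30.0     60.0
7    3   Oct  17.0     34.0
filter rows where days_x2 <= 38:
   low month  days  days_x2
4   27   Feb  19.0     38.0
7    3   Oct  17.0     34.0

38.0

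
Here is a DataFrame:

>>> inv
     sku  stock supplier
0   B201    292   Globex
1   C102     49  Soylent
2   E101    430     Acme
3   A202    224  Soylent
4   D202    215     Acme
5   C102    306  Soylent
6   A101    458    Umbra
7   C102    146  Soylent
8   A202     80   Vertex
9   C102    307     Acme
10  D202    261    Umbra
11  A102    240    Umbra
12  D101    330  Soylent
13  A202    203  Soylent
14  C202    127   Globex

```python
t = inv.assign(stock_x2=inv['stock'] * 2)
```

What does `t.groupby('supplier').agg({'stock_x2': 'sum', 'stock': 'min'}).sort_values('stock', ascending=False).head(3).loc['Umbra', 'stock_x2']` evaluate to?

add column stock_x2 = inv['stock'] * 2:
     sku  stock supplier  stock_x2
0   B201    292   Globex       584
1   C102     49  Soylent        98
2   E101    430     Acme       860
3   A202    224  Soylent       448
4   D202    215     Acme       430
5   C102    306  Soylent       612
6   A101    458    Umbra       916
7   C102    146  Soylent       292
8   A202     80   Vertex       160
9   C102    307     Acme       614
10  D202    261    Umbra       522
11  A102    240    Umbra       480
12  D101    330  Soylent       660
13  A202    203  Soylent       406
14  C202    127   Globex       254
group by supplier: sum(stock_x2), min(stock):
          stock_x2  stock
supplier                 
Acme          1904    215
Globex         838    127
Soylent       2516     49
Umbra         1918    240
Vertex         160     80
sort by stock descending:
          stock_x2  stock
supplier                 
Umbra         1918    240
Acme          1904    215
Globex         838    127
Vertex         160     80
Soylent       2516     49
take first 3 rows:
          stock_x2  stock
supplier                 
Umbra         1918    240
Acme          1904    215
Globex         838    127
Reading off the value at row 'Umbra', column 'stock_x2', we get 1918.

1918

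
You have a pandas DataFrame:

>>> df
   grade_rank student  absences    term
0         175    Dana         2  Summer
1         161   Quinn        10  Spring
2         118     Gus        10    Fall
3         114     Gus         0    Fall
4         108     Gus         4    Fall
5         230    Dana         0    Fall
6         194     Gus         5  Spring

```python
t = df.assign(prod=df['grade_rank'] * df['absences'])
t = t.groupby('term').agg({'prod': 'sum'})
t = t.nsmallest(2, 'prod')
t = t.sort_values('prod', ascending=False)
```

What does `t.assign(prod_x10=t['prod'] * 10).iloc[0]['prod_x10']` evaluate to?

add column prod = df['grade_rank'] * df['absences']:
   grade_rank student  absences    term  prod
0         175    Dana         2  Summer   350
1         161   Quinn        10  Spring  1610
2         118     Gus        10    Fall  1180
3         114     Gus         0    Fall     0
4         108     Gus         4    Fall   432
5         230    Dana         0    Fall     0
6         194     Gus         5  Spring   970
group by term, sum of prod:
        prod
term        
Fall    1612
Spring  2580
Summer   350
take 2 rows with smallest prod:
        prod
term        
Summer   350
Fall    1612
sort by prod descending:
        prod
term        
Fall    1612
Summer   350
add column prod_x10 = t['prod'] * 10:
        prod  prod_x10
term                  
Fall    1612     16120
Summer   350      3500
Then the value at position 0, column 'prod_x10': 16120

16120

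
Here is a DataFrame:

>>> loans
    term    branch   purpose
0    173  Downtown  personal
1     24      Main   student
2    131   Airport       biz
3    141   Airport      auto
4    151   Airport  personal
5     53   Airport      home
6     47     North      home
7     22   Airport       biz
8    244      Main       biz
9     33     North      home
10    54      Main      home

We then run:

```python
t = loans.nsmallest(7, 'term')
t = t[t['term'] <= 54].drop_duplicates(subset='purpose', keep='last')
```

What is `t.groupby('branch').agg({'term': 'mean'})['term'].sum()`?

take 7 rows with smallest term:
    term   branch  purpose
7     22  Airport      biz
1     24     Main  student
9     33    North     home
6     47    North     home
5     53  Airport     home
10    54     Main     home
2    131  Airport      biz
filter rows where term <= 54:
    term   branch  purpose
7     22  Airport      biz
1     24     Main  student
9     33    North     home
6     47    North     home
5     53  Airport     home
10    54     Main     home
drop duplicate purpose (keep=last):
    term   branch  purpose
7     22  Airport      biz
1     24     Main  student
10    54     Main     home
group by branch, mean of term:
         term
branch       
Airport  22.0
Main     39.0
Reading off the sum of column 'term', we get 61.0.

61.0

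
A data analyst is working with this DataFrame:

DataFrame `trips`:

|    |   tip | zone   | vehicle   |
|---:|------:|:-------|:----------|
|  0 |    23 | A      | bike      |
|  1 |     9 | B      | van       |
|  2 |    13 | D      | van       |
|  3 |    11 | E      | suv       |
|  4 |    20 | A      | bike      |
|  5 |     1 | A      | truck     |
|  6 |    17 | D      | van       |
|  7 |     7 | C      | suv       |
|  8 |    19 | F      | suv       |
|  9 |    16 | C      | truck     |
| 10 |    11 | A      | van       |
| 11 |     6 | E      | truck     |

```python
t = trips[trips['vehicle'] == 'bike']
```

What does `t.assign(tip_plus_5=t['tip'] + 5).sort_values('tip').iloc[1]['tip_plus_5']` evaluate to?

28

filter rows where vehicle == 'bike':
   tip zone vehicle
0   23    A    bike
4   20    A    bike
add column tip_plus_5 = t['tip'] + 5:
   tip zone vehicle  tip_plus_5
0   23    A    bike          28
4   20    A    bike          25
sort by tip:
   tip zone vehicle  tip_plus_5
4   20    A    bike          25
0   23    A    bike          28
Hence 28.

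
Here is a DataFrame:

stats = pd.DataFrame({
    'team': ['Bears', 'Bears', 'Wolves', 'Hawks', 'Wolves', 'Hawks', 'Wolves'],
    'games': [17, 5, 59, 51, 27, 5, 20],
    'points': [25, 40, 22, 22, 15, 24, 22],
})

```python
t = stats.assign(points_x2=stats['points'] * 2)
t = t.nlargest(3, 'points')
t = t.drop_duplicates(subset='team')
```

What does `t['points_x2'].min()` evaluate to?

add column points_x2 = stats['points'] * 2:
     team  games  points  points_x2
0   Bears     17      25         50
1   Bears      5      40         80
2  Wolves     59      22         44
3   Hawks     51      22         44
4  Wolves     27      15         30
5   Hawks      5      24         48
6  Wolves     20      22         44
take 3 rows with largest points:
    team  games  points  points_x2
1  Bears      5      40         80
0  Bears     17      25         50
5  Hawks      5      24         48
drop duplicate team (keep=first):
    team  games  points  points_x2
1  Bears      5      40         80
5  Hawks      5      24         48
So min() = 48.

48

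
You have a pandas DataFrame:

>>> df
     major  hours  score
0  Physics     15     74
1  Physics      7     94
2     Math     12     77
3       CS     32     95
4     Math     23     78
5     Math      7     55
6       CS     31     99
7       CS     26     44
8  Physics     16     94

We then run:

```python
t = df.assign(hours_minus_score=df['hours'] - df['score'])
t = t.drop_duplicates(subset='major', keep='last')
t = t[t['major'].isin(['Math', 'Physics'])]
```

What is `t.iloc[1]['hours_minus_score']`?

add column hours_minus_score = df['hours'] - df['score']:
     major  hours  score  hours_minus_score
0  Physics     15     74                -59
1  Physics      7     94                -87
2     Math     12     77                -65
3       CS     32     95                -63
4     Math     23     78                -55
5     Math      7     55                -48
6       CS     31     99                -68
7       CS     26     44                -18
8  Physics     16     94                -78
drop duplicate major (keep=last):
     major  hours  score  hours_minus_score
5     Math      7     55                -48
7       CS     26     44                -18
8  Physics     16     94                -78
filter rows where major in ['Math', 'Physics']:
     major  hours  score  hours_minus_score
5     Math      7     55                -48
8  Physics     16     94                -78
Reading off the value at position 1, column 'hours_minus_score', we get -78.

-78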